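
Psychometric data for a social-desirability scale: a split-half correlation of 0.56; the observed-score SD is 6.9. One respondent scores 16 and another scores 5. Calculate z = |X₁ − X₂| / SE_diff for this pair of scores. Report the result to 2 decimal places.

2.12

Full-length reliability (Spearman-Brown) = 2(0.56)/(1+0.56) ≃ 0.7179
The standard error of measurement is 6.9000×√(1 − 0.7179) ≃ 6.9000×0.5311 ≃ 3.6645.
SE_diff = SEM × √2 ≃ 3.6645 × 1.4142 ≃ 5.1824
z = 11 / 5.1824 ≃ 2.1226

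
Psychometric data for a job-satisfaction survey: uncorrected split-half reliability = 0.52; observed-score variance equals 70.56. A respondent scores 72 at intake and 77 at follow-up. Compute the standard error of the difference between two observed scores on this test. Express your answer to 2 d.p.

SD = √70.56 ≈ 8.40000
r_full = 2·0.52 / (1 + 0.52) ≈ 0.68421
The standard error of measurement is 8.40000·√(1 − 0.68421) ≈ 8.40000·0.56195 ≈ 4.72039.
Standard error of the difference = 4.72039·√2 ≈ 6.67564

6.68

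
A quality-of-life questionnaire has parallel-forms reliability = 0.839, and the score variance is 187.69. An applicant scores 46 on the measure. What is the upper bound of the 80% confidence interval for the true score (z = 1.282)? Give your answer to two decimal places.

53.05

σ = 187.69^(1/2) = 13.7000
SEM = 13.7000 * √(1 − 0.8390) = 13.7000 * √0.1610 ≈ 13.7000 * 0.4012 ≈ 5.4971
Margin = 1.282 * 5.4971 ≈ 7.0473
Upper bound: 46 + 7.0473 = 53.0473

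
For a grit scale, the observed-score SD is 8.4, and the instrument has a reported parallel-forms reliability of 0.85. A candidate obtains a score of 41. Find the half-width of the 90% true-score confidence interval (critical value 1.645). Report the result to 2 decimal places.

5.35

SEM = 8.40000 * √(1 − 0.85000) = 8.40000 * √0.15000 ≃ 8.40000 * 0.38730 ≃ 3.25331
Half-width = 1.645*3.25331 ≃ 5.35169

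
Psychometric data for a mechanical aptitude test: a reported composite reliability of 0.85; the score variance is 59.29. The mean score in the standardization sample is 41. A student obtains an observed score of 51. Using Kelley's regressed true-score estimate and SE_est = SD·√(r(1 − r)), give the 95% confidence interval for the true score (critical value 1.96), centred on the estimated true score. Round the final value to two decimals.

SD = √59.29 = 7.700
T̂ = 0.850(51) + 0.150(41) ≈ 49.500
SE_est = SD × √(r(1 − r)) = 7.700 × √0.128 ≈ 7.700 × 0.357 ≈ 2.749
CI = 49.500 ± 1.96 × 2.749 → [44.111, 54.889]

[44.11, 54.89]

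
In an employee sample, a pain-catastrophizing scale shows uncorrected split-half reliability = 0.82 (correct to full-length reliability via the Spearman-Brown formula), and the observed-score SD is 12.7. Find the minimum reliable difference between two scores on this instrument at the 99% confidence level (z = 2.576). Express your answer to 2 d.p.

14.55

r_full = 2·0.82 / (1 + 0.82) ≈ 0.90110
SEM = 12.70000×√(1 − 0.90110) ≈ 3.99397
Standard error of the difference = 3.99397·√2 ≈ 5.64832
Minimum reliable difference = 2.576 × SE_diff ≈ 2.576 × 5.64832 ≈ 14.55007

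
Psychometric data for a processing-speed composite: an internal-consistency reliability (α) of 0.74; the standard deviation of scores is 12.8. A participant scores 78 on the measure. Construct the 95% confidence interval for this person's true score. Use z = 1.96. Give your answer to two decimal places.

[65.21, 90.79]

SEM = 12.800×√(1 − 0.740) ≈ 6.527
1.96 × SEM ≈ 12.792
CI = 78 ± 12.792 → [65.208, 90.792]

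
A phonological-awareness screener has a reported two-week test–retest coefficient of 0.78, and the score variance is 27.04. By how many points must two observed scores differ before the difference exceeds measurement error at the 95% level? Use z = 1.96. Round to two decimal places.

6.76

σ = 27.04^(1/2) = 5.200
SEM = 5.200×√(1 − 0.780) ≃ 2.439
Standard error of the difference = 2.439·√2 ≃ 3.449
Smallest detectable difference = 1.96×3.449 ≃ 6.761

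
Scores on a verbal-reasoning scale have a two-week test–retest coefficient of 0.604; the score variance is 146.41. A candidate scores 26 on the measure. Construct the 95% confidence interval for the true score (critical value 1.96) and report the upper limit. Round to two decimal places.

40.92

σ = 146.41^(1/2) = 12.1000
SEM = 12.1000 × √(1 − 0.6040) = 12.1000 × √0.3960 ≈ 12.1000 × 0.6293 ≈ 7.6144
Half-width = 1.96×7.6144 ≈ 14.9241
Upper bound: 26 + 14.9241 = 40.9241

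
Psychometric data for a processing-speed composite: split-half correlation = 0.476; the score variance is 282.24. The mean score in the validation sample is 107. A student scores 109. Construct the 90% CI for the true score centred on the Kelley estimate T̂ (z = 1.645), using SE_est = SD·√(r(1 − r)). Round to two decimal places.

σ = 282.24^(1/2) = 16.8000
r_full = 2·0.476 / (1 + 0.476) ≈ 0.6450
T̂ = r·X + (1 − r)·M = 0.6450×109 + 0.3550×107 ≈ 70.3035 + 37.9864 ≈ 108.2900
SE_est = 16.8000×√(0.6450×0.3550) ≈ 8.0391
CI = 108.2900 ± 1.645 × 8.0391 → [95.0657, 121.5143]

[95.07, 121.51]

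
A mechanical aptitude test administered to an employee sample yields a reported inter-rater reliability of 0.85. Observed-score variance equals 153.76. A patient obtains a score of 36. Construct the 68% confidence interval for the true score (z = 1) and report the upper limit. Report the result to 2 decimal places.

40.80

SD = √153.76 = 12.400
SEM = 12.400 × √(1 − 0.850) = 12.400 × √0.150 ≈ 12.400 × 0.387 ≈ 4.802
Half-width = 1×4.802 ≈ 4.802
Upper limit = 36 + 4.802 ≈ 40.802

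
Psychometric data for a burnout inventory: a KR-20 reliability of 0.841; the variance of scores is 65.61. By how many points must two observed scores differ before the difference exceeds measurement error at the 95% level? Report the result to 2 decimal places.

SD = √65.61 ≈ 8.1000
SEM = 8.1000 × √(1 − 0.8410) = 8.1000 × √0.1590 ≈ 8.1000 × 0.3987 ≈ 3.2299
SE_diff = SEM × √2 ≈ 3.2299 × 1.4142 ≈ 4.5677
Smallest detectable difference = 1.96×4.5677 ≈ 8.9527

8.95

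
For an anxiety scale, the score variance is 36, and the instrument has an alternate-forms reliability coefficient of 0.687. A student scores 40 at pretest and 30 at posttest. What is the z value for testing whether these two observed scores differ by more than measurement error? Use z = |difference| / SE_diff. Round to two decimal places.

2.11

SD = √36 = 6.000
SEM = 6.000 × √(1 − 0.687) = 6.000 × √0.313 ≈ 6.000 × 0.559 ≈ 3.357
Standard error of the difference = 3.357·√2 ≈ 4.747
z = |40 − 30| / 4.747 = 10 / 4.747 ≈ 2.107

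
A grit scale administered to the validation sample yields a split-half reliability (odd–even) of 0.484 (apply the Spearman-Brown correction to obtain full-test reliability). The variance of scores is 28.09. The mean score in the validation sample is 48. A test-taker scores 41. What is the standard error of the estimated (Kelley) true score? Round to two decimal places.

2.52

σ = 28.09^(1/2) = 5.3000
Spearman-Brown: r = 2(0.484) / (1 + 0.484) = 0.9680 / 1.4840 ≃ 0.6523
SE_est = 5.3000×√(0.6523×0.3477) ≃ 2.5241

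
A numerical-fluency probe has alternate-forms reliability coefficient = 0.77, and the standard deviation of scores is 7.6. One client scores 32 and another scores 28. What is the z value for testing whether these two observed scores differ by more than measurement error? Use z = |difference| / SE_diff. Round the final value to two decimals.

The standard error of measurement is 7.60000×√(1 − 0.77000) ≈ 7.60000×0.47958 ≈ 3.64483.
SE_diff = SEM × √2 ≈ 3.64483 × 1.41421 ≈ 5.15457
z = |32 − 28| / 5.15457 = 4 / 5.15457 ≈ 0.77601

0.78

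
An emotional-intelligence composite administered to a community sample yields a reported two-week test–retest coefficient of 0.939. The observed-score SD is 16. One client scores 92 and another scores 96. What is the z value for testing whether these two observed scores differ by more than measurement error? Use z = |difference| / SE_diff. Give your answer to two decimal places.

SEM = 16.00000 · √(1 − 0.93900) = 16.00000 · √0.06100 ≈ 16.00000 · 0.24698 ≈ 3.95171
Standard error of the difference = 3.95171·√2 ≈ 5.58856
z = 4 / 5.58856 ≈ 0.71575

0.72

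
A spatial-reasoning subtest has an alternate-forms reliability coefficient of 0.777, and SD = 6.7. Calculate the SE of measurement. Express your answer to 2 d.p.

3.16

SEM = 6.7000*√(1 − 0.7770) ≃ 3.1639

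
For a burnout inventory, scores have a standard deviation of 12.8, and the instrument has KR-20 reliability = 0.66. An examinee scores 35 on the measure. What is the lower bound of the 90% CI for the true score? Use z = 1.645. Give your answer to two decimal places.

22.72

SEM = 12.8000 * √(1 − 0.6600) = 12.8000 * √0.3400 ≈ 12.8000 * 0.5831 ≈ 7.4636
Half-width = 1.645*7.4636 ≈ 12.2777
Lower limit = 35 − 12.2777 ≈ 22.7223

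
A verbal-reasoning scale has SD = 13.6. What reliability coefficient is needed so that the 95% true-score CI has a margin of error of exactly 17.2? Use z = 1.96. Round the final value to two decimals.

SEM needed = half-width / z = 17.2/1.96 ≃ 8.776
r = 1 − (8.776/13.6)² ≃ 1 − 0.416 ≃ 0.584

0.58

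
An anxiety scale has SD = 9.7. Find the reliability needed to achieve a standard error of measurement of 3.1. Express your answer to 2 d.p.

Required reliability = 1 − (SEM/SD)² = 1 − 0.102 ≈ 0.898

0.90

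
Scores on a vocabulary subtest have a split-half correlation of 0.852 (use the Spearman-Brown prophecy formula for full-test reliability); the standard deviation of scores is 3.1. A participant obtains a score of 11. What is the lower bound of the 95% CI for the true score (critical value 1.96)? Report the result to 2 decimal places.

9.28

Spearman-Brown: r = 2(0.852) / (1 + 0.852) = 1.704 / 1.852 ≃ 0.920
SEM = 3.100 · √(1 − 0.920) = 3.100 · √0.080 ≃ 3.100 · 0.283 ≃ 0.876
1.96 · SEM ≃ 1.718
Lower limit = 11 − 1.718 ≃ 9.282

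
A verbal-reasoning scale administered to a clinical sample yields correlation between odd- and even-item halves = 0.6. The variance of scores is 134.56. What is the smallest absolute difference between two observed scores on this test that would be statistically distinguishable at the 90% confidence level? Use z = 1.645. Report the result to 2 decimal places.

SD = √134.56 = 11.6000
r_full = 2·0.6 / (1 + 0.6) ≈ 0.7500
SEM = 11.6000 · √(1 − 0.7500) = 11.6000 · √0.2500 ≈ 11.6000 · 0.5000 ≈ 5.8000
Standard error of the difference = 5.8000·√2 ≈ 8.2024
Minimum reliable difference = 1.645 · SE_diff ≈ 1.645 · 8.2024 ≈ 13.4930

13.49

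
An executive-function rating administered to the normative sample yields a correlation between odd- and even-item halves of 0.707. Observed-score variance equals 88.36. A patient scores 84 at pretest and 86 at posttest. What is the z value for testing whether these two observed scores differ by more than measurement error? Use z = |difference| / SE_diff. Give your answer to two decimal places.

0.36

σ = 88.36^(1/2) = 9.400
Spearman-Brown: r = 2(0.707) / (1 + 0.707) = 1.414 / 1.707 ≈ 0.828
The standard error of measurement is 9.400·√(1 − 0.828) ≈ 9.400·0.414 ≈ 3.894.
SE_diff = √2 · SEM ≈ 5.508
z = |84 − 86| / 5.508 = 2 / 5.508 ≈ 0.363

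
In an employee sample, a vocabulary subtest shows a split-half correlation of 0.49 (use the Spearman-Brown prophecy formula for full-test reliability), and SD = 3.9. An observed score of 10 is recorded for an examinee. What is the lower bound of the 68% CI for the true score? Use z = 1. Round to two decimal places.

r_full = 2·0.49 / (1 + 0.49) ≈ 0.658
SEM = 3.900 · √(1 − 0.658) = 3.900 · √0.342 ≈ 3.900 · 0.585 ≈ 2.282
Half-width = 1·2.282 ≈ 2.282
Lower bound: 10 − 2.282 = 7.718

7.72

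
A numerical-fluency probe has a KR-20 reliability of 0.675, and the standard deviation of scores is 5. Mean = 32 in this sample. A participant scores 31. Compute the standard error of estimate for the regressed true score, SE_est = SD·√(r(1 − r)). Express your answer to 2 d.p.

SE_est = SD * √(r(1 − r)) = 5.000 * √0.219 ≈ 5.000 * 0.468 ≈ 2.342

2.34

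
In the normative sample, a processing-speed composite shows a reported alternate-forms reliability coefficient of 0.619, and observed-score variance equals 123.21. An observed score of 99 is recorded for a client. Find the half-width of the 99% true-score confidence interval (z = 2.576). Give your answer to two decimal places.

17.65

σ = 123.21^(1/2) = 11.10000
SEM = 11.10000 · √(1 − 0.61900) = 11.10000 · √0.38100 ≃ 11.10000 · 0.61725 ≃ 6.85150
Half-width = 2.576·6.85150 ≃ 17.64946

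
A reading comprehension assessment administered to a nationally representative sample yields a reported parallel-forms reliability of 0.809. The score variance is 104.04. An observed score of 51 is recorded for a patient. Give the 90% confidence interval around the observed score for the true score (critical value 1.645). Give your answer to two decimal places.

σ = 104.04^(1/2) = 10.20000
SEM = 10.20000×√(1 − 0.80900) ≈ 4.45776
Half-width = 1.645×4.45776 ≈ 7.33302
CI = 51 ± 7.33302 → [43.66698, 58.33302]

[43.67, 58.33]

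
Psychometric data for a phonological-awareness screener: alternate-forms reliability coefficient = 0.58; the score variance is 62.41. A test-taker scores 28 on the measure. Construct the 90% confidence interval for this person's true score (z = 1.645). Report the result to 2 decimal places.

SD = √62.41 = 7.900
SEM = 7.900×√(1 − 0.580) ≈ 5.120
Margin = 1.645 × 5.120 ≈ 8.422
Interval: (19.578, 36.422)

[19.58, 36.42]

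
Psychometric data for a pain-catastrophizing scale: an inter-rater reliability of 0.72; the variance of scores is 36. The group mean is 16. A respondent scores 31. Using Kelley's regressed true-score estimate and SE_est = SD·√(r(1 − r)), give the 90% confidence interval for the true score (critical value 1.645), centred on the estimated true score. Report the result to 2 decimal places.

SD = √36 ≈ 6.0000
T̂ = r·X + (1 − r)·M = 0.7200×31 + 0.2800×16 = 22.3200 + 4.4800 ≈ 26.8000
SE_est = SD × √(r(1 − r)) = 6.0000 × √0.2016 ≈ 6.0000 × 0.4490 ≈ 2.6940
CI = 26.8000 ± 1.645 × 2.6940 → [22.3684, 31.2316]

[22.37, 31.23]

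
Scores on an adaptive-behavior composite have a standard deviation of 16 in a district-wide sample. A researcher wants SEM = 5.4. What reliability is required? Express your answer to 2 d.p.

0.89

Required reliability = 1 − (SEM/SD)² = 1 − 0.114 ≃ 0.886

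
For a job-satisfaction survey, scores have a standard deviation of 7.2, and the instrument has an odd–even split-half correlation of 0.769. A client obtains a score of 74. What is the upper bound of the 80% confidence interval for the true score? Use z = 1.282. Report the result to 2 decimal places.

Full-length reliability (Spearman-Brown) = 2(0.769)/(1+0.769) ≃ 0.8694
SEM = 7.2000*√(1 − 0.8694) ≃ 2.6018
Margin = 1.282 * 2.6018 ≃ 3.3355
Upper bound: 74 + 3.3355 = 77.3355

77.34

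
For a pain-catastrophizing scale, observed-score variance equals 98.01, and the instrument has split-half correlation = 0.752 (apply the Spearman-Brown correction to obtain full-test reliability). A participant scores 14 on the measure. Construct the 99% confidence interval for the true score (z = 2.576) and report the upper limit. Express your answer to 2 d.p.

SD = √98.01 ≃ 9.9000
Spearman-Brown: r = 2(0.752) / (1 + 0.752) = 1.5040 / 1.7520 ≃ 0.8584
SEM = 9.9000·√(1 − 0.8584) ≃ 3.7247
Margin = 2.576 · 3.7247 ≃ 9.5949
Upper limit = 14 + 9.5949 ≃ 23.5949

23.59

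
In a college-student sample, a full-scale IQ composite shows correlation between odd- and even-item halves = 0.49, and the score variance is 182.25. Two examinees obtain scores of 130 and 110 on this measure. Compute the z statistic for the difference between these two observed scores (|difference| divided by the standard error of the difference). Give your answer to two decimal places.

1.79

SD = √182.25 = 13.500
Full-length reliability (Spearman-Brown) = 2(0.49)/(1+0.49) ≈ 0.658
SEM = 13.500 * √(1 − 0.658) = 13.500 * √0.342 ≈ 13.500 * 0.585 ≈ 7.898
Standard error of the difference = 7.898·√2 ≈ 11.170
z = |130 − 110| / 11.170 = 20 / 11.170 ≈ 1.791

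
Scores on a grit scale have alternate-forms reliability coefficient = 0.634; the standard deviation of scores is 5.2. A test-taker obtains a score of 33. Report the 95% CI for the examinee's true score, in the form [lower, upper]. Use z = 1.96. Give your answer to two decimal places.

[26.83, 39.17]

The standard error of measurement is 5.200×√(1 − 0.634) ≈ 5.200×0.605 ≈ 3.146.
Half-width = 1.96×3.146 ≈ 6.166
Interval: (26.834, 39.166)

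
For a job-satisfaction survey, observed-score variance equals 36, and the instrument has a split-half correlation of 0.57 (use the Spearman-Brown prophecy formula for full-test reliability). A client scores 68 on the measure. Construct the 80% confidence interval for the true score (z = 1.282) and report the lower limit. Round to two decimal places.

63.97

SD = √36 ≃ 6.00000
Spearman-Brown: r = 2(0.57) / (1 + 0.57) = 1.14000 / 1.57000 ≃ 0.72611
SEM = 6.00000*√(1 − 0.72611) ≃ 3.14004
Margin = 1.282 * 3.14004 ≃ 4.02554
Lower bound: 68 − 4.02554 = 63.97446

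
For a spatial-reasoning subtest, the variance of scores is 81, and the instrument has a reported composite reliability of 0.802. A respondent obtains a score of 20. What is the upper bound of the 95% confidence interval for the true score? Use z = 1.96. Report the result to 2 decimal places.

SD = √81 = 9.000
SEM = 9.000 × √(1 − 0.802) = 9.000 × √0.198 ≈ 9.000 × 0.445 ≈ 4.005
1.96 × SEM ≈ 7.849
Upper limit = 20 + 7.849 ≈ 27.849

27.85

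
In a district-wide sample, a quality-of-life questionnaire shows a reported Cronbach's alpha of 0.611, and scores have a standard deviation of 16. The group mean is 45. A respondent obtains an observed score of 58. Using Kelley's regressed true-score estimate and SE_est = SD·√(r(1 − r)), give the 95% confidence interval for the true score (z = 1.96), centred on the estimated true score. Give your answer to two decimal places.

T̂ = 0.6110(58) + 0.3890(45) ≃ 52.9430
SE_est = SD × √(r(1 − r)) = 16.0000 × √0.2377 ≃ 16.0000 × 0.4875 ≃ 7.8004
CI = 52.9430 ± 1.96 × 7.8004 → [37.6543, 68.2317]

[37.65, 68.23]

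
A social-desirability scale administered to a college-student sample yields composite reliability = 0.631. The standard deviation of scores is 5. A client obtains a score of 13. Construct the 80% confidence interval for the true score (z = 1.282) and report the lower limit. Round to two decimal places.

9.11

SEM = 5.0000 × √(1 − 0.6310) = 5.0000 × √0.3690 ≈ 5.0000 × 0.6075 ≈ 3.0373
Margin = 1.282 × 3.0373 ≈ 3.8938
Lower bound: 13 − 3.8938 = 9.1062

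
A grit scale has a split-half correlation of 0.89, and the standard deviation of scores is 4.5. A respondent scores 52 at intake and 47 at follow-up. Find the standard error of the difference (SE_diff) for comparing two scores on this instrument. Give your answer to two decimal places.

Spearman-Brown: r = 2(0.89) / (1 + 0.89) = 1.7800 / 1.8900 ≈ 0.9418
SEM = 4.5000 × √(1 − 0.9418) = 4.5000 × √0.0582 ≈ 4.5000 × 0.2412 ≈ 1.0856
Standard error of the difference = 1.0856·√2 ≈ 1.5353

1.54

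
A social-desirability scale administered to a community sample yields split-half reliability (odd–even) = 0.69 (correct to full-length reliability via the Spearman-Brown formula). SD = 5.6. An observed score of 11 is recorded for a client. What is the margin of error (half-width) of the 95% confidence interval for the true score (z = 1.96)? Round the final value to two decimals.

4.70

Spearman-Brown: r = 2(0.69) / (1 + 0.69) = 1.380 / 1.690 ≈ 0.817
SEM = 5.600 · √(1 − 0.817) = 5.600 · √0.183 ≈ 5.600 · 0.428 ≈ 2.398
Margin = 1.96 · 2.398 ≈ 4.701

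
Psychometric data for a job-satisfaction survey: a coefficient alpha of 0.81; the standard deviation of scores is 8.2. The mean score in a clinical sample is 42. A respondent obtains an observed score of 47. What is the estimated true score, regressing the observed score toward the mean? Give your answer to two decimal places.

46.05

Estimated true score = 0.810*47 + (1 − 0.810)*42 ≃ 46.050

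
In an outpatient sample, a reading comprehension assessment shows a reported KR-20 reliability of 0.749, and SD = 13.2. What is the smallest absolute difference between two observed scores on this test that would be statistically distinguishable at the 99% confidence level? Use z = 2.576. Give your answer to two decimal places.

24.09

SEM = 13.20000 · √(1 − 0.74900) = 13.20000 · √0.25100 ≈ 13.20000 · 0.50100 ≈ 6.61319
SE_diff = SEM · √2 ≈ 6.61319 · 1.41421 ≈ 9.35246
Minimum reliable difference = 2.576 · SE_diff ≈ 2.576 · 9.35246 ≈ 24.09193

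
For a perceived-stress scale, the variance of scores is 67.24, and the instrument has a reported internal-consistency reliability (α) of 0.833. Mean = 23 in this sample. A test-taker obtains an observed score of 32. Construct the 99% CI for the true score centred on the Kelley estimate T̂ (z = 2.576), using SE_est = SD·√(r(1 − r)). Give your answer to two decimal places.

SD = √67.24 = 8.2000
T̂ = r·X + (1 − r)·M = 0.8330*32 + 0.1670*23 = 26.6560 + 3.8410 ≃ 30.4970
SE_est = SD * √(r(1 − r)) = 8.2000 * √0.1391 ≃ 8.2000 * 0.3730 ≃ 3.0584
CI = 30.4970 ± 2.576 * 3.0584 → [22.6186, 38.3754]

[22.62, 38.38]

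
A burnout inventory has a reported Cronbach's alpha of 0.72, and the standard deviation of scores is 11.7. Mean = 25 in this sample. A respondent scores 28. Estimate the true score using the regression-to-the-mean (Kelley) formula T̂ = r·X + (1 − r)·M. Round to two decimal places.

T̂ = r·X + (1 − r)·M = 0.720*28 + 0.280*25 = 20.160 + 7.000 ≈ 27.160

27.16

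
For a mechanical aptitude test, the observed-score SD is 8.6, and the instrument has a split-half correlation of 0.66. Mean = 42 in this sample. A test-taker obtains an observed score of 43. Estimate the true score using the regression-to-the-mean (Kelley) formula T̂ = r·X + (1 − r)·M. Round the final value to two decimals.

Full-length reliability (Spearman-Brown) = 2(0.66)/(1+0.66) ≈ 0.79518
T̂ = r·X + (1 − r)·M = 0.79518·43 + 0.20482·42 ≈ 34.19277 + 8.60241 ≈ 42.79518

42.80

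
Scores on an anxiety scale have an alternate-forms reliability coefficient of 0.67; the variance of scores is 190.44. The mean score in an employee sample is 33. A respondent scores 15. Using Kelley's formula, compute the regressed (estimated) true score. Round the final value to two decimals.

T̂ = 0.67000(15) + 0.33000(33) ≃ 20.94000

20.94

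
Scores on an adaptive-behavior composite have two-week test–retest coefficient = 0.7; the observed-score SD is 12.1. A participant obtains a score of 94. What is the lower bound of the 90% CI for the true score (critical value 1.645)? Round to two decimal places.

83.10

The standard error of measurement is 12.100×√(1 − 0.700) ≈ 12.100×0.548 ≈ 6.627.
Half-width = 1.645×6.627 ≈ 10.902
Lower bound: 94 − 10.902 = 83.098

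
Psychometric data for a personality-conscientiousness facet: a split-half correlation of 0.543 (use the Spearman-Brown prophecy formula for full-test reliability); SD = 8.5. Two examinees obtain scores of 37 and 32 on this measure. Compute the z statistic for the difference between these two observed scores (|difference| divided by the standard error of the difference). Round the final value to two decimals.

Full-length reliability (Spearman-Brown) = 2(0.543)/(1+0.543) ≃ 0.7038
SEM = 8.5000 * √(1 − 0.7038) = 8.5000 * √0.2962 ≃ 8.5000 * 0.5442 ≃ 4.6259
SE_diff = SEM * √2 ≃ 4.6259 * 1.4142 ≃ 6.5420
z = 5 / 6.5420 ≃ 0.7643

0.76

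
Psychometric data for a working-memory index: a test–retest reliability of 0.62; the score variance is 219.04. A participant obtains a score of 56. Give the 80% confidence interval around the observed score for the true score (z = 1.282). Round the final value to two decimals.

σ = 219.04^(1/2) = 14.80000
SEM = 14.80000 * √(1 − 0.62000) = 14.80000 * √0.38000 ≈ 14.80000 * 0.61644 ≈ 9.12333
Half-width = 1.282*9.12333 ≈ 11.69611
Interval: (44.30389, 67.69611)

[44.30, 67.70]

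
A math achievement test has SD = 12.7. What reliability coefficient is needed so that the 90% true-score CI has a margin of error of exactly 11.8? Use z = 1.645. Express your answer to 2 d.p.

0.68

Required SEM = 11.8 / 1.645 ≃ 7.1733
r = 1 − (SEM / SD)² = 1 − (7.1733 / 12.7)² ≃ 1 − 0.3190 ≃ 0.6810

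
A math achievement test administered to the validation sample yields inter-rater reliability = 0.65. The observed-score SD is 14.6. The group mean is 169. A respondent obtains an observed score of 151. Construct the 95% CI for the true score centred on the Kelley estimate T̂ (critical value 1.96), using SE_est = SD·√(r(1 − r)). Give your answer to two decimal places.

[143.65, 170.95]

T̂ = 0.650(151) + 0.350(169) ≈ 157.300
SE_est = SD × √(r(1 − r)) = 14.600 × √0.227 ≈ 14.600 × 0.477 ≈ 6.964
95% CI: 157.300 ± 13.649 ≈ (143.651, 170.949)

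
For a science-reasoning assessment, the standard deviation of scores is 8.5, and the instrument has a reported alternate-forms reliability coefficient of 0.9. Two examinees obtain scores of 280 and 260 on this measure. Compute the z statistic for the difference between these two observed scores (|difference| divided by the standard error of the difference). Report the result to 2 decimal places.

5.26

SEM = 8.50000 × √(1 − 0.90000) = 8.50000 × √0.10000 ≈ 8.50000 × 0.31623 ≈ 2.68794
Standard error of the difference = 2.68794·√2 ≈ 3.80132
z = 20 / 3.80132 ≈ 5.26134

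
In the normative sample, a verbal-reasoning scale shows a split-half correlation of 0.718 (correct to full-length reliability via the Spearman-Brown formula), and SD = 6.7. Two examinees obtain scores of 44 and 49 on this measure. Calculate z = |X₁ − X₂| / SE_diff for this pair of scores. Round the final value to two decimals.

Spearman-Brown: r = 2(0.718) / (1 + 0.718) = 1.43600 / 1.71800 ≈ 0.83586
The standard error of measurement is 6.70000*√(1 − 0.83586) ≈ 6.70000*0.40515 ≈ 2.71449.
SE_diff = SEM * √2 ≈ 2.71449 * 1.41421 ≈ 3.83886
z = 5 / 3.83886 ≈ 1.30247

1.30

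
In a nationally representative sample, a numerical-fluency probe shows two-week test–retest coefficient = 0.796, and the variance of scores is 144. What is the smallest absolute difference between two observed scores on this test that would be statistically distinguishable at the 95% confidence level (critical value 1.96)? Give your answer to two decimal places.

15.02

SD = √144 ≈ 12.000
SEM = 12.000 · √(1 − 0.796) = 12.000 · √0.204 ≈ 12.000 · 0.452 ≈ 5.420
Standard error of the difference = 5.420·√2 ≈ 7.665
Smallest detectable difference = 1.96·7.665 ≈ 15.023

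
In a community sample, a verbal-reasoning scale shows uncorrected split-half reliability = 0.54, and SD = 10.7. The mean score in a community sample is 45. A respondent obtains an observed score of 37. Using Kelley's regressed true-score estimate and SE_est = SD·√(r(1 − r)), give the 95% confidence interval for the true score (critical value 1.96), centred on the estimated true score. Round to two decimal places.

[29.79, 48.99]

r_full = 2·0.54 / (1 + 0.54) ≈ 0.701
T̂ = 0.701(37) + 0.299(45) ≈ 39.390
SE_est = SD · √(r(1 − r)) = 10.700 · √0.209 ≈ 10.700 · 0.458 ≈ 4.897
CI = 39.390 ± 1.96 · 4.897 → [29.791, 48.988]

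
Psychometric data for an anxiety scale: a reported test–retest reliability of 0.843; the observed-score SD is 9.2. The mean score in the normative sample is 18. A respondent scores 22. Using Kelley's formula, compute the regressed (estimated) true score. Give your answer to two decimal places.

21.37

T̂ = r·X + (1 − r)·M = 0.8430*22 + 0.1570*18 = 18.5460 + 2.8260 ≈ 21.3720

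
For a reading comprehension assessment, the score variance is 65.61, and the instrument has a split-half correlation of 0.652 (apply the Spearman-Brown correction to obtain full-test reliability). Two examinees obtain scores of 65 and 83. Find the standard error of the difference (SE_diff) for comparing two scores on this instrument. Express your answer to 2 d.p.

SD = √65.61 ≈ 8.100
Spearman-Brown: r = 2(0.652) / (1 + 0.652) = 1.304 / 1.652 ≈ 0.789
The standard error of measurement is 8.100×√(1 − 0.789) ≈ 8.100×0.459 ≈ 3.718.
SE_diff = SEM × √2 ≈ 3.718 × 1.414 ≈ 5.258

5.26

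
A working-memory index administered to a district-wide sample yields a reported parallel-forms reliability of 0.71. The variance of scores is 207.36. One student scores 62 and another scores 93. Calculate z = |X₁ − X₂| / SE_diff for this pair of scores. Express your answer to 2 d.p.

2.83

SD = √207.36 ≈ 14.400
SEM = 14.400 · √(1 − 0.710) = 14.400 · √0.290 ≈ 14.400 · 0.539 ≈ 7.755
Standard error of the difference = 7.755·√2 ≈ 10.967
z = |62 − 93| / 10.967 = 31 / 10.967 ≈ 2.827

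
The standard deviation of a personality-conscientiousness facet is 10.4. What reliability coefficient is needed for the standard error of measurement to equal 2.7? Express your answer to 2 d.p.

0.93

r = 1 − (2.70000/10.4)² ≈ 1 − 0.06740 ≈ 0.93260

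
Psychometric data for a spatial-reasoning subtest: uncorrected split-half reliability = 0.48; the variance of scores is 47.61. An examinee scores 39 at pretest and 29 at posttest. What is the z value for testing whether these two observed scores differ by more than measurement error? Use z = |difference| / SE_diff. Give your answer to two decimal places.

1.73

σ = 47.61^(1/2) = 6.9000
r_full = 2·0.48 / (1 + 0.48) ≈ 0.6486
SEM = 6.9000 · √(1 − 0.6486) = 6.9000 · √0.3514 ≈ 6.9000 · 0.5927 ≈ 4.0900
Standard error of the difference = 4.0900·√2 ≈ 5.7841
z = 10 / 5.7841 ≈ 1.7289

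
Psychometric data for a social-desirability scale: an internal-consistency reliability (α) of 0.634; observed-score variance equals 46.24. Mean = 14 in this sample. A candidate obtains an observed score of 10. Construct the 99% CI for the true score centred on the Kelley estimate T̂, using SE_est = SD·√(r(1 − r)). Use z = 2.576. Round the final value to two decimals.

SD = √46.24 = 6.8000
T̂ = r·X + (1 − r)·M = 0.6340×10 + 0.3660×14 = 6.3400 + 5.1240 ≈ 11.4640
SE_est = SD × √(r(1 − r)) = 6.8000 × √0.2320 ≈ 6.8000 × 0.4817 ≈ 3.2756
99% CI: 11.4640 ± 8.4380 ≈ (3.0260, 19.9020)

[3.03, 19.90]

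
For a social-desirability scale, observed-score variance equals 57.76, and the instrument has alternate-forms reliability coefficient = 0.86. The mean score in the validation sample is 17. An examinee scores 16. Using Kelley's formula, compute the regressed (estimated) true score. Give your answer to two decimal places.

T̂ = 0.86000(16) + 0.14000(17) ≈ 16.14000

16.14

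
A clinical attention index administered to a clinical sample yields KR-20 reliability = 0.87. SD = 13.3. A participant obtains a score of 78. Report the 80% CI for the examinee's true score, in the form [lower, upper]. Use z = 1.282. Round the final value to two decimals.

SEM = 13.3000·√(1 − 0.8700) ≈ 4.7954
1.282 · SEM ≈ 6.1477
CI = 78 ± 6.1477 → [71.8523, 84.1477]

[71.85, 84.15]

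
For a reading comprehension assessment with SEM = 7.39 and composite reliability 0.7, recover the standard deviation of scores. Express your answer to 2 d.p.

13.49

SD = 7.39 / √(1 − 0.7) ≃ 13.492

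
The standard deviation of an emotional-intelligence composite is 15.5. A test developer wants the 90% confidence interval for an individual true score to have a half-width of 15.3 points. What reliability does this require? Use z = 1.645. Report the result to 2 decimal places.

0.64

Required SEM = 15.3 / 1.645 ≃ 9.301
r = 1 − (SEM / SD)² = 1 − (9.301 / 15.5)² ≃ 1 − 0.360 ≃ 0.640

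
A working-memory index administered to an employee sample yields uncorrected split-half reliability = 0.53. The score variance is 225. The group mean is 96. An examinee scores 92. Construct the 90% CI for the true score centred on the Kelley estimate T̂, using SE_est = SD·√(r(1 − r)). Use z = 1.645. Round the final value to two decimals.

[81.85, 104.61]

SD = √225 = 15.0000
r_full = 2·0.53 / (1 + 0.53) ≈ 0.6928
Estimated true score = 0.6928*92 + (1 − 0.6928)*96 ≈ 93.2288
SE_est = 15.0000*√(0.6928*0.3072) ≈ 6.9199
90% CI: 93.2288 ± 11.3833 ≈ (81.8455, 104.6120)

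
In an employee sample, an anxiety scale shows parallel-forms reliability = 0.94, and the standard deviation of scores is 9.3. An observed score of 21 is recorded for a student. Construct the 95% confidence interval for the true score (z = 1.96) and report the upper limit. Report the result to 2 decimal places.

SEM = 9.3000*√(1 − 0.9400) ≈ 2.2780
Margin = 1.96 * 2.2780 ≈ 4.4649
Upper bound: 21 + 4.4649 = 25.4649

25.46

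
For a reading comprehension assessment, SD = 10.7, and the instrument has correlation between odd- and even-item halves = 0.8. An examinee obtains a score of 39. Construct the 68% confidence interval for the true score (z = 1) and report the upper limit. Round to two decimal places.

r_full = 2·0.8 / (1 + 0.8) ≈ 0.88889
SEM = 10.70000 × √(1 − 0.88889) = 10.70000 × √0.11111 ≈ 10.70000 × 0.33333 ≈ 3.56667
Margin = 1 × 3.56667 ≈ 3.56667
Upper bound: 39 + 3.56667 = 42.56667

42.57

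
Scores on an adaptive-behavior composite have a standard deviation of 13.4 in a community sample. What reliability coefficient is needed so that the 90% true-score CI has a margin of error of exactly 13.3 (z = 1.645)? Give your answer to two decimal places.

Required SEM = 13.3 / 1.645 ≈ 8.085
r = 1 − (SEM / SD)² = 1 − (8.085 / 13.4)² ≈ 1 − 0.364 ≈ 0.636

0.64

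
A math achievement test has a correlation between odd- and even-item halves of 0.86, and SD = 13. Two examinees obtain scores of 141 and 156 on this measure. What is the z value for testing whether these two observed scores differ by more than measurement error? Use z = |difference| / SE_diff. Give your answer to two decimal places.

r_full = 2·0.86 / (1 + 0.86) ≈ 0.9247
The standard error of measurement is 13.0000*√(1 − 0.9247) ≈ 13.0000*0.2744 ≈ 3.5666.
Standard error of the difference = 3.5666·√2 ≈ 5.0439
z = |141 − 156| / 5.0439 = 15 / 5.0439 ≈ 2.9739

2.97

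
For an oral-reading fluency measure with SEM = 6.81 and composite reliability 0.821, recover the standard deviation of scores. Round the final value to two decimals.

16.10

SD = 6.81 / √(1 − 0.821) ≈ 16.096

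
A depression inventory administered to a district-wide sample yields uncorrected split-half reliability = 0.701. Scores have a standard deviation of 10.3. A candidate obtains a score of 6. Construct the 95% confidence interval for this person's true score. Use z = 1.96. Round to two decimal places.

[-2.46, 14.46]

Full-length reliability (Spearman-Brown) = 2(0.701)/(1+0.701) ≃ 0.824
SEM = 10.300 * √(1 − 0.824) = 10.300 * √0.176 ≃ 10.300 * 0.419 ≃ 4.318
Half-width = 1.96*4.318 ≃ 8.464
95% CI: 6 ± 8.464 = [-2.464, 14.464]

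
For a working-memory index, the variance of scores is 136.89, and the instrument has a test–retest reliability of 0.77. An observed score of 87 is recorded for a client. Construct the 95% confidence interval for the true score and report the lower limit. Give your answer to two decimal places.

σ = 136.89^(1/2) = 11.7000
The standard error of measurement is 11.7000·√(1 − 0.7700) ≈ 11.7000·0.4796 ≈ 5.6111.
1.96 · SEM ≈ 10.9978
Lower limit = 87 − 10.9978 ≈ 76.0022

76.00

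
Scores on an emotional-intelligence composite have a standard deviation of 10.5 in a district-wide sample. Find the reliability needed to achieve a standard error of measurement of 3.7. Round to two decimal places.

r = 1 − (SEM / SD)² = 1 − (3.7000 / 10.5)² ≈ 1 − 0.1242 ≈ 0.8758

0.88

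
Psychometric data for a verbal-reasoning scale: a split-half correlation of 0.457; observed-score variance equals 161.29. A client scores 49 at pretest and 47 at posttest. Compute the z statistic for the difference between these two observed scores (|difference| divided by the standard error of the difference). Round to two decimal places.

0.18

SD = √161.29 ≈ 12.7000
Spearman-Brown: r = 2(0.457) / (1 + 0.457) = 0.9140 / 1.4570 ≈ 0.6273
The standard error of measurement is 12.7000·√(1 − 0.6273) ≈ 12.7000·0.6105 ≈ 7.7531.
SE_diff = √2 · SEM ≈ 10.9645
z = |49 − 47| / 10.9645 = 2 / 10.9645 ≈ 0.1824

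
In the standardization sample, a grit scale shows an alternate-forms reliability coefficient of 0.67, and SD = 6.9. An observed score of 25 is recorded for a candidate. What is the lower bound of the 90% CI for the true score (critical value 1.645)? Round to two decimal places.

18.48

The standard error of measurement is 6.9000·√(1 − 0.6700) ≈ 6.9000·0.5745 ≈ 3.9637.
Margin = 1.645 · 3.9637 ≈ 6.5204
Lower bound: 25 − 6.5204 = 18.4796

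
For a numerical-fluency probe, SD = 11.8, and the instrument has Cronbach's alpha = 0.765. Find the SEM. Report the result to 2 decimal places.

5.72

The standard error of measurement is 11.8000·√(1 − 0.7650) ≈ 11.8000·0.4848 ≈ 5.7203.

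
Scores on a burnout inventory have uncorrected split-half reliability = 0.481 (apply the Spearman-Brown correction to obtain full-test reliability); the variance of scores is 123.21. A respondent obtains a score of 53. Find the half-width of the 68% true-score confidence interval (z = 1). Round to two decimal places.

6.57

SD = √123.21 = 11.1000
Spearman-Brown: r = 2(0.481) / (1 + 0.481) = 0.9620 / 1.4810 ≈ 0.6496
SEM = 11.1000·√(1 − 0.6496) ≈ 6.5710
Half-width = 1·6.5710 ≈ 6.5710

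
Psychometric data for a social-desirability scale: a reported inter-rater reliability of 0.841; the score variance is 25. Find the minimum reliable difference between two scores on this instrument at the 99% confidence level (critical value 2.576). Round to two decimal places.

σ = 25^(1/2) = 5.000
The standard error of measurement is 5.000·√(1 − 0.841) ≈ 5.000·0.399 ≈ 1.994.
SE_diff = SEM · √2 ≈ 1.994 · 1.414 ≈ 2.820
Minimum reliable difference = 2.576 · SE_diff ≈ 2.576 · 2.820 ≈ 7.263

7.26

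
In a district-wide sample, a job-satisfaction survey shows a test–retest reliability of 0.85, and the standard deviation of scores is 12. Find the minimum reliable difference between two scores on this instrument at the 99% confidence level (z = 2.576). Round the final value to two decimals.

SEM = 12.000 * √(1 − 0.850) = 12.000 * √0.150 ≃ 12.000 * 0.387 ≃ 4.648
Standard error of the difference = 4.648·√2 ≃ 6.573
Minimum reliable difference = 2.576 * SE_diff ≃ 2.576 * 6.573 ≃ 16.931

16.93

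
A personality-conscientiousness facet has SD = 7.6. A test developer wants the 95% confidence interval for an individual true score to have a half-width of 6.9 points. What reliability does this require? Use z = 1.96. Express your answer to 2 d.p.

SEM needed = half-width / z = 6.9/1.96 ≈ 3.52041
Required reliability = 1 − (SEM/SD)² = 1 − 0.21456 ≈ 0.78544

0.79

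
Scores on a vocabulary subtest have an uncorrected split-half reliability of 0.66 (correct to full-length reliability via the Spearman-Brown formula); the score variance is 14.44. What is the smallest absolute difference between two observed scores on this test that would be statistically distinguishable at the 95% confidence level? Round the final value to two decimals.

4.77

σ = 14.44^(1/2) = 3.8000
Full-length reliability (Spearman-Brown) = 2(0.66)/(1+0.66) ≈ 0.7952
SEM = 3.8000×√(1 − 0.7952) ≈ 1.7198
SE_diff = √2 × SEM ≈ 2.4321
Minimum reliable difference = 1.96 × SE_diff ≈ 1.96 × 2.4321 ≈ 4.7669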